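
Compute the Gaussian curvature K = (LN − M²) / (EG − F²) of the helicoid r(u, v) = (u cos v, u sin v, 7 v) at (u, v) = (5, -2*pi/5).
K = -49/5476

Coefficients of the first fundamental form: E = 1, F = 0, G = u^2 + 49.
Coefficients of the second fundamental form: L = 0, M = -7/sqrt(u^2 + 49), N = 0.
Assemble K = (LN − M²)/(EG − F²) = -49/(u^2 + 49)^2. At (u, v) = (5, -2*pi/5): K = -49/5476.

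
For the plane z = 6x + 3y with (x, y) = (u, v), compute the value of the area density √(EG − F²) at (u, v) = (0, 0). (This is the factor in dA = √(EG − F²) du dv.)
√(EG − F²)|_{(0, 0)} = sqrt(46)

E = 37, F = 18, G = 10, so EG − F² = 46. Taking the positive square root: √(EG − F²) = sqrt(46). At (u, v) = (0, 0): sqrt(46).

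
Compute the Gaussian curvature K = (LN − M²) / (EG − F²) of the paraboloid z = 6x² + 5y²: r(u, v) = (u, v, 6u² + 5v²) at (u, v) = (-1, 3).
K = 24/218405

Coefficients of the first fundamental form: E = 144*u^2 + 1, F = 120*u*v, G = 100*v^2 + 1.
Coefficients of the second fundamental form: L = 12/sqrt(144*u^2 + 100*v^2 + 1), M = 0, N = 10/sqrt(144*u^2 + 100*v^2 + 1).
Assemble K = (LN − M²)/(EG − F²) = 120/(20736*u^4 + 28800*u^2*v^2 + 288*u^2 + 10000*v^4 + 200*v^2 + 1). At (u, v) = (-1, 3): K = 24/218405.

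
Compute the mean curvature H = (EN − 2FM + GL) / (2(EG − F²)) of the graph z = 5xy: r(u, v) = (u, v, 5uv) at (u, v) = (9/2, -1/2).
H = 1125*sqrt(2054)/2109458

With E = 25*v^2 + 1, F = 25*u*v, G = 25*u^2 + 1, L = 0, M = 5/sqrt(25*u^2 + 25*v^2 + 1), N = 0, assemble
  H = (EN − 2FM + GL) / (2(EG − F²)) = -125*u*v/(25*u^2 + 25*v^2 + 1)^(3/2).
At (u, v) = (9/2, -1/2): H = 1125*sqrt(2054)/2109458.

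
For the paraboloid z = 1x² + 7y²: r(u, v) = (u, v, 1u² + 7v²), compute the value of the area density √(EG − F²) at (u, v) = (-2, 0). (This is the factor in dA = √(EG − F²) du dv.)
√(EG − F²)|_{(-2, 0)} = sqrt(17)

E = 4*u^2 + 1, F = 28*u*v, G = 196*v^2 + 1, so EG − F² = 4*u^2 + 196*v^2 + 1. Taking the positive square root: √(EG − F²) = sqrt(4*u^2 + 196*v^2 + 1). At (u, v) = (-2, 0): sqrt(17).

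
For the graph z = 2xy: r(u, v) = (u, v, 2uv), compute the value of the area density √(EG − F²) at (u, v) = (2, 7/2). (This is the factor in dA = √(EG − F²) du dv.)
√(EG − F²)|_{(2, 7/2)} = sqrt(66)

E = 4*v^2 + 1, F = 4*u*v, G = 4*u^2 + 1, so EG − F² = 4*u^2 + 4*v^2 + 1. Taking the positive square root: √(EG − F²) = sqrt(4*u^2 + 4*v^2 + 1). At (u, v) = (2, 7/2): sqrt(66).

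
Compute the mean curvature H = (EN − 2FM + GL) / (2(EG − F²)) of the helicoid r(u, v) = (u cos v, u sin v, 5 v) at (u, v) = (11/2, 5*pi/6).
H = 0

With E = 1, F = 0, G = u^2 + 25, L = 0, M = -5/sqrt(u^2 + 25), N = 0, assemble
  H = (EN − 2FM + GL) / (2(EG − F²)) = 0.
At (u, v) = (11/2, 5*pi/6): H = 0.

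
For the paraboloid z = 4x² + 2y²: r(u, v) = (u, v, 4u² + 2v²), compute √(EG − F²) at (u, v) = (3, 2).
√(EG − F²)|_{(3, 2)} = sqrt(641)

E = 64*u^2 + 1, F = 32*u*v, G = 16*v^2 + 1; EG − F² = 64*u^2 + 16*v^2 + 1; √(EG − F²) = sqrt(64*u^2 + 16*v^2 + 1). At the given point: sqrt(641).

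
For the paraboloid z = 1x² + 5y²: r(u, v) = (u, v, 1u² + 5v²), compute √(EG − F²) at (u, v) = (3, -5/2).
√(EG − F²)|_{(3, -5/2)} = sqrt(662)

E = 4*u^2 + 1, F = 20*u*v, G = 100*v^2 + 1; EG − F² = 4*u^2 + 100*v^2 + 1; √(EG − F²) = sqrt(4*u^2 + 100*v^2 + 1). At the given point: sqrt(662).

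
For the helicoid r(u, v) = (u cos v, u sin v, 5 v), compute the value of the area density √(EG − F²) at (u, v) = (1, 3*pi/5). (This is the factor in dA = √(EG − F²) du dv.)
√(EG − F²)|_{(1, 3*pi/5)} = sqrt(26)

E = 1, F = 0, G = u^2 + 25, so EG − F² = u^2 + 25. Taking the positive square root: √(EG − F²) = sqrt(u^2 + 25). At (u, v) = (1, 3*pi/5): sqrt(26).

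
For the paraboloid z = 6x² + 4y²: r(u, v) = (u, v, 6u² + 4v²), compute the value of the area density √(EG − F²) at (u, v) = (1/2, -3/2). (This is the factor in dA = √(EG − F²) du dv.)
√(EG − F²)|_{(1/2, -3/2)} = sqrt(181)

E = 144*u^2 + 1, F = 96*u*v, G = 64*v^2 + 1, so EG − F² = 144*u^2 + 64*v^2 + 1. Taking the positive square root: √(EG − F²) = sqrt(144*u^2 + 64*v^2 + 1). At (u, v) = (1/2, -3/2): sqrt(181).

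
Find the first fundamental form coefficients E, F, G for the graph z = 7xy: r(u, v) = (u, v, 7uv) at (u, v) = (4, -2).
E = 197;  F = -392;  G = 785

Partials: r_u = (1, 0, 7*v), r_v = (0, 1, 7*u). As functions of (u, v):
  E = r_u · r_u = 49*v^2 + 1,
  F = r_u · r_v = 49*u*v,
  G = r_v · r_v = 49*u^2 + 1.
Evaluating at (u, v) = (4, -2): E = 197, F = -392, G = 785.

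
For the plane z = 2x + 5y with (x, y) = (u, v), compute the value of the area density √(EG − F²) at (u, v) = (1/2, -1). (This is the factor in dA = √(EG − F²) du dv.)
√(EG − F²)|_{(1/2, -1)} = sqrt(30)

E = 5, F = 10, G = 26, so EG − F² = 30. Taking the positive square root: √(EG − F²) = sqrt(30). At (u, v) = (1/2, -1): sqrt(30).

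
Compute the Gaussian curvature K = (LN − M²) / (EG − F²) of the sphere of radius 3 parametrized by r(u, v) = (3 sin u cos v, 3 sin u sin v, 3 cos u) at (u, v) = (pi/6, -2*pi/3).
K = 1/9

Coefficients of the first fundamental form: E = 9, F = 0, G = 9*sin(u)^2.
Coefficients of the second fundamental form: L = -3*sin(u)/Abs(sin(u)), M = 0, N = -3*sin(u)^3/Abs(sin(u)).
Assemble K = (LN − M²)/(EG − F²) = 1/9. At (u, v) = (pi/6, -2*pi/3): K = 1/9.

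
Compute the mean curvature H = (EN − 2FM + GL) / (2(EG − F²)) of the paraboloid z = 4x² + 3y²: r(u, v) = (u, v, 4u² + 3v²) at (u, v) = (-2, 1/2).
H = 811*sqrt(266)/70756

With E = 64*u^2 + 1, F = 48*u*v, G = 36*v^2 + 1, L = 8/sqrt(64*u^2 + 36*v^2 + 1), M = 0, N = 6/sqrt(64*u^2 + 36*v^2 + 1), assemble
  H = (EN − 2FM + GL) / (2(EG − F²)) = (192*u^2 + 144*v^2 + 7)/(64*u^2 + 36*v^2 + 1)^(3/2).
At (u, v) = (-2, 1/2): H = 811*sqrt(266)/70756.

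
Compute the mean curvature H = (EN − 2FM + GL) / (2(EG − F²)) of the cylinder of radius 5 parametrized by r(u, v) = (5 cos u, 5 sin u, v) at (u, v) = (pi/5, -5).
H = -1/10

With E = 25, F = 0, G = 1, L = -5, M = 0, N = 0, assemble
  H = (EN − 2FM + GL) / (2(EG − F²)) = -1/10.
At (u, v) = (pi/5, -5): H = -1/10.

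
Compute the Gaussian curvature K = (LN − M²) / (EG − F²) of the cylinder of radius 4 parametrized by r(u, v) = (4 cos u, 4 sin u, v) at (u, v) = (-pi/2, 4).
K = 0

Coefficients of the first fundamental form: E = 16, F = 0, G = 1.
Coefficients of the second fundamental form: L = -4, M = 0, N = 0.
Assemble K = (LN − M²)/(EG − F²) = 0. At (u, v) = (-pi/2, 4): K = 0.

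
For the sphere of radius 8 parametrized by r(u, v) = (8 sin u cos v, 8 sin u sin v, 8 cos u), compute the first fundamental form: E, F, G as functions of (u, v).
E = 64;  F = 0;  G = 64*sin(u)^2

Compute partials: r_u = (8*cos(u)*cos(v), 8*sin(v)*cos(u), -8*sin(u)), r_v = (-8*sin(u)*sin(v), 8*sin(u)*cos(v), 0). Then
  E = r_u · r_u = 64,
  F = r_u · r_v = 0,
  G = r_v · r_v = 64*sin(u)^2.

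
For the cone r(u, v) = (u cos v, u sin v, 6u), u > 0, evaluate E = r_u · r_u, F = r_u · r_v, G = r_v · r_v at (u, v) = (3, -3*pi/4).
E = 37;  F = 0;  G = 9

Partials: r_u = (cos(v), sin(v), 6), r_v = (-u*sin(v), u*cos(v), 0). As functions of (u, v):
  E = r_u · r_u = 37,
  F = r_u · r_v = 0,
  G = r_v · r_v = u^2.
Evaluating at (u, v) = (3, -3*pi/4): E = 37, F = 0, G = 9.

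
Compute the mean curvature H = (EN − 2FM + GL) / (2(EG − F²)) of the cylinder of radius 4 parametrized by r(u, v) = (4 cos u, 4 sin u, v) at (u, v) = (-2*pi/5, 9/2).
H = -1/8

With E = 16, F = 0, G = 1, L = -4, M = 0, N = 0, assemble
  H = (EN − 2FM + GL) / (2(EG − F²)) = -1/8.
At (u, v) = (-2*pi/5, 9/2): H = -1/8.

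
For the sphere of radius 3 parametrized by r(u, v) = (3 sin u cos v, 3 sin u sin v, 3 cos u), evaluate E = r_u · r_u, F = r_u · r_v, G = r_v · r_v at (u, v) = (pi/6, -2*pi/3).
E = 9;  F = 0;  G = 9/4

Partials: r_u = (3*cos(u)*cos(v), 3*sin(v)*cos(u), -3*sin(u)), r_v = (-3*sin(u)*sin(v), 3*sin(u)*cos(v), 0). As functions of (u, v):
  E = r_u · r_u = 9,
  F = r_u · r_v = 0,
  G = r_v · r_v = 9*sin(u)^2.
Evaluating at (u, v) = (pi/6, -2*pi/3): E = 9, F = 0, G = 9/4.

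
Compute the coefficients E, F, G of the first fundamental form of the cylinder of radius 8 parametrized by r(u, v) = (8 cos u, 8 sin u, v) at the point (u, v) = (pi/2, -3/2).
E = 64;  F = 0;  G = 1

Partials: r_u = (-8*sin(u), 8*cos(u), 0), r_v = (0, 0, 1). As functions of (u, v):
  E = r_u · r_u = 64,
  F = r_u · r_v = 0,
  G = r_v · r_v = 1.
Evaluating at (u, v) = (pi/2, -3/2): E = 64, F = 0, G = 1.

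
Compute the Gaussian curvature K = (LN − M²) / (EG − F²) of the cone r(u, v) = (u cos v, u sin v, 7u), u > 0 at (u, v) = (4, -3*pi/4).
K = 0

Coefficients of the first fundamental form: E = 50, F = 0, G = u^2.
Coefficients of the second fundamental form: L = 0, M = 0, N = 7*sqrt(2)*u^2/(10*Abs(u)).
Assemble K = (LN − M²)/(EG − F²) = 0. At (u, v) = (4, -3*pi/4): K = 0.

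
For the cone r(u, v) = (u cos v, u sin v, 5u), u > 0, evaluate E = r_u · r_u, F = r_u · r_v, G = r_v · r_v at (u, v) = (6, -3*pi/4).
E = 26;  F = 0;  G = 36

Partials: r_u = (cos(v), sin(v), 5), r_v = (-u*sin(v), u*cos(v), 0). As functions of (u, v):
  E = r_u · r_u = 26,
  F = r_u · r_v = 0,
  G = r_v · r_v = u^2.
Evaluating at (u, v) = (6, -3*pi/4): E = 26, F = 0, G = 36.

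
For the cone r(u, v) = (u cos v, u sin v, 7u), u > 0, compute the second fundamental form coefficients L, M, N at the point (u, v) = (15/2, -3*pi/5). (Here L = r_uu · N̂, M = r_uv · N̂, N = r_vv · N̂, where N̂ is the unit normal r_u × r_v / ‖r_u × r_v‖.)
L = 0;  M = 0;  N = 21*sqrt(2)/4

Compute the unit normal N̂(u, v) = (-7*sqrt(2)*u*cos(v)/(10*Abs(u)), -7*sqrt(2)*u*sin(v)/(10*Abs(u)), sqrt(2)*u/(10*Abs(u))), and the second partials r_uu, r_uv, r_vv. Take dot products:
  L(u, v) = r_uu · N̂ = 0,
  M(u, v) = r_uv · N̂ = 0,
  N(u, v) = r_vv · N̂ = 7*sqrt(2)*u^2/(10*Abs(u)).
Evaluating at (u, v) = (15/2, -3*pi/5):
  L = 0, M = 0, N = 21*sqrt(2)/4.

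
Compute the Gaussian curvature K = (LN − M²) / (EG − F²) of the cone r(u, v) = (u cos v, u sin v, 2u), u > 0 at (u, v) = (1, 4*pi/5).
K = 0

Coefficients of the first fundamental form: E = 5, F = 0, G = u^2.
Coefficients of the second fundamental form: L = 0, M = 0, N = 2*sqrt(5)*u^2/(5*Abs(u)).
Assemble K = (LN − M²)/(EG − F²) = 0. At (u, v) = (1, 4*pi/5): K = 0.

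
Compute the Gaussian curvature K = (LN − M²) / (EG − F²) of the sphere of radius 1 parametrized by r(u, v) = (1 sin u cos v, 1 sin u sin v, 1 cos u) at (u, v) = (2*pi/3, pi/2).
K = 1

Coefficients of the first fundamental form: E = 1, F = 0, G = sin(u)^2.
Coefficients of the second fundamental form: L = -sin(u)/Abs(sin(u)), M = 0, N = -sin(u)^3/Abs(sin(u)).
Assemble K = (LN − M²)/(EG − F²) = 1. At (u, v) = (2*pi/3, pi/2): K = 1.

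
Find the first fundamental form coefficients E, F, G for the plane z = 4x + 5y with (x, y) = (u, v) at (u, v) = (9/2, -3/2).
E = 17;  F = 20;  G = 26

Partials: r_u = (1, 0, 4), r_v = (0, 1, 5). As functions of (u, v):
  E = r_u · r_u = 17,
  F = r_u · r_v = 20,
  G = r_v · r_v = 26.
Evaluating at (u, v) = (9/2, -3/2): E = 17, F = 20, G = 26.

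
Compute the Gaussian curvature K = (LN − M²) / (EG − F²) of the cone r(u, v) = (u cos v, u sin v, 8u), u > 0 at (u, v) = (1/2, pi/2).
K = 0

Coefficients of the first fundamental form: E = 65, F = 0, G = u^2.
Coefficients of the second fundamental form: L = 0, M = 0, N = 8*sqrt(65)*u^2/(65*Abs(u)).
Assemble K = (LN − M²)/(EG − F²) = 0. At (u, v) = (1/2, pi/2): K = 0.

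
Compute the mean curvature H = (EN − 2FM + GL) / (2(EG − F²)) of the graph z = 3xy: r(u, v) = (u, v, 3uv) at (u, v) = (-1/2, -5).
H = -540*sqrt(913)/833569

With E = 9*v^2 + 1, F = 9*u*v, G = 9*u^2 + 1, L = 0, M = 3/sqrt(9*u^2 + 9*v^2 + 1), N = 0, assemble
  H = (EN − 2FM + GL) / (2(EG − F²)) = -27*u*v/(9*u^2 + 9*v^2 + 1)^(3/2).
At (u, v) = (-1/2, -5): H = -540*sqrt(913)/833569.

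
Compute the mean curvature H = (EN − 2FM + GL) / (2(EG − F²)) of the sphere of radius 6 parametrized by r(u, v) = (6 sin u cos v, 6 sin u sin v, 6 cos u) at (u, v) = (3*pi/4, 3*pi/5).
H = -1/6

With E = 36, F = 0, G = 36*sin(u)^2, L = -6*sin(u)/Abs(sin(u)), M = 0, N = -6*sin(u)^3/Abs(sin(u)), assemble
  H = (EN − 2FM + GL) / (2(EG − F²)) = -sin(u)/(6*Abs(sin(u))).
At (u, v) = (3*pi/4, 3*pi/5): H = -1/6.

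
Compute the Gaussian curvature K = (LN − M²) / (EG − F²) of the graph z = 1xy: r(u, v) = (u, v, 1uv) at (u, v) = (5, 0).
K = -1/676

Coefficients of the first fundamental form: E = v^2 + 1, F = u*v, G = u^2 + 1.
Coefficients of the second fundamental form: L = 0, M = 1/sqrt(u^2 + v^2 + 1), N = 0.
Assemble K = (LN − M²)/(EG − F²) = 1/((u^2*v^2 - (u^2 + 1)*(v^2 + 1))*(u^2 + v^2 + 1)). At (u, v) = (5, 0): K = -1/676.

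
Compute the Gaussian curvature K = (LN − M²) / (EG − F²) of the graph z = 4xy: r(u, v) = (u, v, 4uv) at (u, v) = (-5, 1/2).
K = -16/164025

Coefficients of the first fundamental form: E = 16*v^2 + 1, F = 16*u*v, G = 16*u^2 + 1.
Coefficients of the second fundamental form: L = 0, M = 4/sqrt(16*u^2 + 16*v^2 + 1), N = 0.
Assemble K = (LN − M²)/(EG − F²) = -16/(256*u^4 + 512*u^2*v^2 + 32*u^2 + 256*v^4 + 32*v^2 + 1). At (u, v) = (-5, 1/2): K = -16/164025.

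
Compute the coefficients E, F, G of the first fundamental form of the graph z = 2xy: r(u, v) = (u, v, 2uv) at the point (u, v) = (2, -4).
E = 65;  F = -32;  G = 17

Partials: r_u = (1, 0, 2*v), r_v = (0, 1, 2*u). As functions of (u, v):
  E = r_u · r_u = 4*v^2 + 1,
  F = r_u · r_v = 4*u*v,
  G = r_v · r_v = 4*u^2 + 1.
Evaluating at (u, v) = (2, -4): E = 65, F = -32, G = 17.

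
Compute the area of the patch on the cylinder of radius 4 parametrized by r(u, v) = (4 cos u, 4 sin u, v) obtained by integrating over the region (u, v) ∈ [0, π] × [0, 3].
Area = 12*pi

Area = ∫∫ √(EG − F²) du dv with √(EG − F²) = 4. Integrating over [0, π] × [0, 3] gives 12*pi.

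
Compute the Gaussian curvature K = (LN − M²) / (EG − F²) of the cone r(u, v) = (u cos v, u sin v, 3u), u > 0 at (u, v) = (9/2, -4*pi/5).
K = 0

Coefficients of the first fundamental form: E = 10, F = 0, G = u^2.
Coefficients of the second fundamental form: L = 0, M = 0, N = 3*sqrt(10)*u^2/(10*Abs(u)).
Assemble K = (LN − M²)/(EG − F²) = 0. At (u, v) = (9/2, -4*pi/5): K = 0.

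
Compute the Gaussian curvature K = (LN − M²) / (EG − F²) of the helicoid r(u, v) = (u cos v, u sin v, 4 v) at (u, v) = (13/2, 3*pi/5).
K = -256/54289

Coefficients of the first fundamental form: E = 1, F = 0, G = u^2 + 16.
Coefficients of the second fundamental form: L = 0, M = -4/sqrt(u^2 + 16), N = 0.
Assemble K = (LN − M²)/(EG − F²) = -16/(u^2 + 16)^2. At (u, v) = (13/2, 3*pi/5): K = -256/54289.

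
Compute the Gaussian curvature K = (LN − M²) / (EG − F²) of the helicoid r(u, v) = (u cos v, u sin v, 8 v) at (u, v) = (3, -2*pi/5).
K = -64/5329

Coefficients of the first fundamental form: E = 1, F = 0, G = u^2 + 64.
Coefficients of the second fundamental form: L = 0, M = -8/sqrt(u^2 + 64), N = 0.
Assemble K = (LN − M²)/(EG − F²) = -64/(u^2 + 64)^2. At (u, v) = (3, -2*pi/5): K = -64/5329.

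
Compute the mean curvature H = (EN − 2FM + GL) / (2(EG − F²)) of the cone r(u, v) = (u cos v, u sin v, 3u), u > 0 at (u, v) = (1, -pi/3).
H = 3*sqrt(10)/20

With E = 10, F = 0, G = u^2, L = 0, M = 0, N = 3*sqrt(10)*u^2/(10*Abs(u)), assemble
  H = (EN − 2FM + GL) / (2(EG − F²)) = 3*sqrt(10)/(20*Abs(u)).
At (u, v) = (1, -pi/3): H = 3*sqrt(10)/20.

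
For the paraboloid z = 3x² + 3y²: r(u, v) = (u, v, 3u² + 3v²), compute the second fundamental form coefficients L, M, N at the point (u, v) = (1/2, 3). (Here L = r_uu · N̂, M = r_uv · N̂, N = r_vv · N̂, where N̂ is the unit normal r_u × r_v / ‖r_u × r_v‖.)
L = 3*sqrt(334)/167;  M = 0;  N = 3*sqrt(334)/167

Compute the unit normal N̂(u, v) = (-6*u/sqrt(36*u^2 + 36*v^2 + 1), -6*v/sqrt(36*u^2 + 36*v^2 + 1), 1/sqrt(36*u^2 + 36*v^2 + 1)), and the second partials r_uu, r_uv, r_vv. Take dot products:
  L(u, v) = r_uu · N̂ = 6/sqrt(36*u^2 + 36*v^2 + 1),
  M(u, v) = r_uv · N̂ = 0,
  N(u, v) = r_vv · N̂ = 6/sqrt(36*u^2 + 36*v^2 + 1).
Evaluating at (u, v) = (1/2, 3):
  L = 3*sqrt(334)/167, M = 0, N = 3*sqrt(334)/167.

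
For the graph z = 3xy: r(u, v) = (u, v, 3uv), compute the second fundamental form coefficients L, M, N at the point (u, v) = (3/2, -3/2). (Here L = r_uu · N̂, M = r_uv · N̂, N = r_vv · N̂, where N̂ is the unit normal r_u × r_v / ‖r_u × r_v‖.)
L = 0;  M = 3*sqrt(166)/83;  N = 0

Compute the unit normal N̂(u, v) = (-3*v/sqrt(9*u^2 + 9*v^2 + 1), -3*u/sqrt(9*u^2 + 9*v^2 + 1), 1/sqrt(9*u^2 + 9*v^2 + 1)), and the second partials r_uu, r_uv, r_vv. Take dot products:
  L(u, v) = r_uu · N̂ = 0,
  M(u, v) = r_uv · N̂ = 3/sqrt(9*u^2 + 9*v^2 + 1),
  N(u, v) = r_vv · N̂ = 0.
Evaluating at (u, v) = (3/2, -3/2):
  L = 0, M = 3*sqrt(166)/83, N = 0.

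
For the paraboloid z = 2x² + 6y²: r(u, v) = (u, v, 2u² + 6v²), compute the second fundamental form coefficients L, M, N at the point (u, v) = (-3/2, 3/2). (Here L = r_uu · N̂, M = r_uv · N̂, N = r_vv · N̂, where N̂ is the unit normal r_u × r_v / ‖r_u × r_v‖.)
L = 4/19;  M = 0;  N = 12/19

Compute the unit normal N̂(u, v) = (-4*u/sqrt(16*u^2 + 144*v^2 + 1), -12*v/sqrt(16*u^2 + 144*v^2 + 1), 1/sqrt(16*u^2 + 144*v^2 + 1)), and the second partials r_uu, r_uv, r_vv. Take dot products:
  L(u, v) = r_uu · N̂ = 4/sqrt(16*u^2 + 144*v^2 + 1),
  M(u, v) = r_uv · N̂ = 0,
  N(u, v) = r_vv · N̂ = 12/sqrt(16*u^2 + 144*v^2 + 1).
Evaluating at (u, v) = (-3/2, 3/2):
  L = 4/19, M = 0, N = 12/19.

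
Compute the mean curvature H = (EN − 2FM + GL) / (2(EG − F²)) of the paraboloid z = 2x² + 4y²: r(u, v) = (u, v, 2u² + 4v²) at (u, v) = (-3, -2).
H = 1094*sqrt(401)/160801

With E = 16*u^2 + 1, F = 32*u*v, G = 64*v^2 + 1, L = 4/sqrt(16*u^2 + 64*v^2 + 1), M = 0, N = 8/sqrt(16*u^2 + 64*v^2 + 1), assemble
  H = (EN − 2FM + GL) / (2(EG − F²)) = 2*(32*u^2 + 64*v^2 + 3)/(16*u^2 + 64*v^2 + 1)^(3/2).
At (u, v) = (-3, -2): H = 1094*sqrt(401)/160801.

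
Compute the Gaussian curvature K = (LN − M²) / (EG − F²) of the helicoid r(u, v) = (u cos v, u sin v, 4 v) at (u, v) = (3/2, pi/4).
K = -256/5329

Coefficients of the first fundamental form: E = 1, F = 0, G = u^2 + 16.
Coefficients of the second fundamental form: L = 0, M = -4/sqrt(u^2 + 16), N = 0.
Assemble K = (LN − M²)/(EG − F²) = -16/(u^2 + 16)^2. At (u, v) = (3/2, pi/4): K = -256/5329.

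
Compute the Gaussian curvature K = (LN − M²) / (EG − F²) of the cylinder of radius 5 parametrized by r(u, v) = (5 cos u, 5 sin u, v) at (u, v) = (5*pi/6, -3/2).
K = 0

Coefficients of the first fundamental form: E = 25, F = 0, G = 1.
Coefficients of the second fundamental form: L = -5, M = 0, N = 0.
Assemble K = (LN − M²)/(EG − F²) = 0. At (u, v) = (5*pi/6, -3/2): K = 0.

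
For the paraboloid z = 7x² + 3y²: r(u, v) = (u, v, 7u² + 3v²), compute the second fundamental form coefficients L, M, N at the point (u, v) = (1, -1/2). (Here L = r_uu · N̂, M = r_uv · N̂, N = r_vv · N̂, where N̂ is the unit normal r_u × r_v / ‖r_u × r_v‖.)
L = 7*sqrt(206)/103;  M = 0;  N = 3*sqrt(206)/103

Compute the unit normal N̂(u, v) = (-14*u/sqrt(196*u^2 + 36*v^2 + 1), -6*v/sqrt(196*u^2 + 36*v^2 + 1), 1/sqrt(196*u^2 + 36*v^2 + 1)), and the second partials r_uu, r_uv, r_vv. Take dot products:
  L(u, v) = r_uu · N̂ = 14/sqrt(196*u^2 + 36*v^2 + 1),
  M(u, v) = r_uv · N̂ = 0,
  N(u, v) = r_vv · N̂ = 6/sqrt(196*u^2 + 36*v^2 + 1).
Evaluating at (u, v) = (1, -1/2):
  L = 7*sqrt(206)/103, M = 0, N = 3*sqrt(206)/103.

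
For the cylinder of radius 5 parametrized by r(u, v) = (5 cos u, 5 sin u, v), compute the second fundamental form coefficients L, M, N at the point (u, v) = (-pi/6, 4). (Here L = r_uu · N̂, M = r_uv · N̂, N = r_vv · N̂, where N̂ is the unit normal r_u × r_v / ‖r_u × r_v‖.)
L = -5;  M = 0;  N = 0

Compute the unit normal N̂(u, v) = (cos(u), sin(u), 0), and the second partials r_uu, r_uv, r_vv. Take dot products:
  L(u, v) = r_uu · N̂ = -5,
  M(u, v) = r_uv · N̂ = 0,
  N(u, v) = r_vv · N̂ = 0.
Evaluating at (u, v) = (-pi/6, 4):
  L = -5, M = 0, N = 0.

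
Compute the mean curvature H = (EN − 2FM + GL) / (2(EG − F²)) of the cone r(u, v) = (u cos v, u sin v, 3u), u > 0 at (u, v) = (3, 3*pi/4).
H = sqrt(10)/20

With E = 10, F = 0, G = u^2, L = 0, M = 0, N = 3*sqrt(10)*u^2/(10*Abs(u)), assemble
  H = (EN − 2FM + GL) / (2(EG − F²)) = 3*sqrt(10)/(20*Abs(u)).
At (u, v) = (3, 3*pi/4): H = sqrt(10)/20.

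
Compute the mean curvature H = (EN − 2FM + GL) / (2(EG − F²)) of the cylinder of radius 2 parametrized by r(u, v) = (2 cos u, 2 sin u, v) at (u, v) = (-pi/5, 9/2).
H = -1/4

With E = 4, F = 0, G = 1, L = -2, M = 0, N = 0, assemble
  H = (EN − 2FM + GL) / (2(EG − F²)) = -1/4.
At (u, v) = (-pi/5, 9/2): H = -1/4.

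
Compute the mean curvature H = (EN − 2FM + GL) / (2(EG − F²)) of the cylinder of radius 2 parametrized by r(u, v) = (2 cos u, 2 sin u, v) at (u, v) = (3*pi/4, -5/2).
H = -1/4

With E = 4, F = 0, G = 1, L = -2, M = 0, N = 0, assemble
  H = (EN − 2FM + GL) / (2(EG − F²)) = -1/4.
At (u, v) = (3*pi/4, -5/2): H = -1/4.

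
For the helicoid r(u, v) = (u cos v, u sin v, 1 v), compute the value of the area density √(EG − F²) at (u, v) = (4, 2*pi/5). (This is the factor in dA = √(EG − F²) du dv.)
√(EG − F²)|_{(4, 2*pi/5)} = sqrt(17)

E = 1, F = 0, G = u^2 + 1, so EG − F² = u^2 + 1. Taking the positive square root: √(EG − F²) = sqrt(u^2 + 1). At (u, v) = (4, 2*pi/5): sqrt(17).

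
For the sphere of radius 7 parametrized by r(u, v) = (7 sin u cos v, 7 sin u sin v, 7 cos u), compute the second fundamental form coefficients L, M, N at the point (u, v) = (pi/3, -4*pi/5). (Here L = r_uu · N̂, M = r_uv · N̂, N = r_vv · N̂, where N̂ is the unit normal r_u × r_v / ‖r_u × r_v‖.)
L = -7;  M = 0;  N = -21/4

Compute the unit normal N̂(u, v) = (sin(u)^2*cos(v)/Abs(sin(u)), sin(u)^2*sin(v)/Abs(sin(u)), sin(2*u)/(2*Abs(sin(u)))), and the second partials r_uu, r_uv, r_vv. Take dot products:
  L(u, v) = r_uu · N̂ = -7*sin(u)/Abs(sin(u)),
  M(u, v) = r_uv · N̂ = 0,
  N(u, v) = r_vv · N̂ = -7*sin(u)^3/Abs(sin(u)).
Evaluating at (u, v) = (pi/3, -4*pi/5):
  L = -7, M = 0, N = -21/4.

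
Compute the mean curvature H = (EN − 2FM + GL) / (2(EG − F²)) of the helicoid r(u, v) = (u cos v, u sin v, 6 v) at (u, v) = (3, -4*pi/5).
H = 0

With E = 1, F = 0, G = u^2 + 36, L = 0, M = -6/sqrt(u^2 + 36), N = 0, assemble
  H = (EN − 2FM + GL) / (2(EG − F²)) = 0.
At (u, v) = (3, -4*pi/5): H = 0.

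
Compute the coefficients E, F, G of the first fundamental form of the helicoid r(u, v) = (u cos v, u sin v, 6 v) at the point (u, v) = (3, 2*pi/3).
E = 1;  F = 0;  G = 45

Partials: r_u = (cos(v), sin(v), 0), r_v = (-u*sin(v), u*cos(v), 6). As functions of (u, v):
  E = r_u · r_u = 1,
  F = r_u · r_v = 0,
  G = r_v · r_v = u^2 + 36.
Evaluating at (u, v) = (3, 2*pi/3): E = 1, F = 0, G = 45.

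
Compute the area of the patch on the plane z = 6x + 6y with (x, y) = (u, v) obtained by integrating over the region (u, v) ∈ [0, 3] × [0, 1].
Area = 3*sqrt(73)

Area = ∫∫ √(EG − F²) du dv with √(EG − F²) = sqrt(73). Integrating over [0, 3] × [0, 1] gives 3*sqrt(73).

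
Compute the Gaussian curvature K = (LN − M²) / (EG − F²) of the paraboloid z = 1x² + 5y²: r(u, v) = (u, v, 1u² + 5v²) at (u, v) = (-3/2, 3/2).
K = 4/11045

Coefficients of the first fundamental form: E = 4*u^2 + 1, F = 20*u*v, G = 100*v^2 + 1.
Coefficients of the second fundamental form: L = 2/sqrt(4*u^2 + 100*v^2 + 1), M = 0, N = 10/sqrt(4*u^2 + 100*v^2 + 1).
Assemble K = (LN − M²)/(EG − F²) = 20/(16*u^4 + 800*u^2*v^2 + 8*u^2 + 10000*v^4 + 200*v^2 + 1). At (u, v) = (-3/2, 3/2): K = 4/11045.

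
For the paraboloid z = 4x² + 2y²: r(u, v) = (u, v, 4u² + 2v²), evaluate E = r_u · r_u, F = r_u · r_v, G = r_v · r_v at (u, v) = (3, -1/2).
E = 577;  F = -48;  G = 5

Partials: r_u = (1, 0, 8*u), r_v = (0, 1, 4*v). As functions of (u, v):
  E = r_u · r_u = 64*u^2 + 1,
  F = r_u · r_v = 32*u*v,
  G = r_v · r_v = 16*v^2 + 1.
Evaluating at (u, v) = (3, -1/2): E = 577, F = -48, G = 5.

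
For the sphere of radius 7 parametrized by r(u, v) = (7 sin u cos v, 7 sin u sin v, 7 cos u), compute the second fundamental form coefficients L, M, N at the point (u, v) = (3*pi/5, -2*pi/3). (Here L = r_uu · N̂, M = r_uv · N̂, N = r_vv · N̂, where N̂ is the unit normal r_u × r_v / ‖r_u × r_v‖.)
L = -7;  M = 0;  N = -35/8 - 7*sqrt(5)/8

Compute the unit normal N̂(u, v) = (sin(u)^2*cos(v)/Abs(sin(u)), sin(u)^2*sin(v)/Abs(sin(u)), sin(2*u)/(2*Abs(sin(u)))), and the second partials r_uu, r_uv, r_vv. Take dot products:
  L(u, v) = r_uu · N̂ = -7*sin(u)/Abs(sin(u)),
  M(u, v) = r_uv · N̂ = 0,
  N(u, v) = r_vv · N̂ = -7*sin(u)^3/Abs(sin(u)).
Evaluating at (u, v) = (3*pi/5, -2*pi/3):
  L = -7, M = 0, N = -35/8 - 7*sqrt(5)/8.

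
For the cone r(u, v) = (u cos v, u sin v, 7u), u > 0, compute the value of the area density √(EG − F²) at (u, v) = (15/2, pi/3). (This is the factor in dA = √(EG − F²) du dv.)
√(EG − F²)|_{(15/2, pi/3)} = 75*sqrt(2)/2

E = 50, F = 0, G = u^2, so EG − F² = 50*u^2. Taking the positive square root: √(EG − F²) = 5*sqrt(2)*Abs(u). At (u, v) = (15/2, pi/3): 75*sqrt(2)/2.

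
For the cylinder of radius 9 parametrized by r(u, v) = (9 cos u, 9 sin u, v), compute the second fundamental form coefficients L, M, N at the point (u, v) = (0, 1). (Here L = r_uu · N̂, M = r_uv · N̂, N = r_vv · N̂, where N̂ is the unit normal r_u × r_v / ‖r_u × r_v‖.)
L = -9;  M = 0;  N = 0

Compute the unit normal N̂(u, v) = (cos(u), sin(u), 0), and the second partials r_uu, r_uv, r_vv. Take dot products:
  L(u, v) = r_uu · N̂ = -9,
  M(u, v) = r_uv · N̂ = 0,
  N(u, v) = r_vv · N̂ = 0.
Evaluating at (u, v) = (0, 1):
  L = -9, M = 0, N = 0.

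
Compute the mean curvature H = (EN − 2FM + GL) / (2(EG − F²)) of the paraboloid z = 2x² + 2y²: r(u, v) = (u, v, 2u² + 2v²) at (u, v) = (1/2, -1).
H = 44*sqrt(21)/441

With E = 16*u^2 + 1, F = 16*u*v, G = 16*v^2 + 1, L = 4/sqrt(16*u^2 + 16*v^2 + 1), M = 0, N = 4/sqrt(16*u^2 + 16*v^2 + 1), assemble
  H = (EN − 2FM + GL) / (2(EG − F²)) = 4*(8*u^2 + 8*v^2 + 1)/(16*u^2 + 16*v^2 + 1)^(3/2).
At (u, v) = (1/2, -1): H = 44*sqrt(21)/441.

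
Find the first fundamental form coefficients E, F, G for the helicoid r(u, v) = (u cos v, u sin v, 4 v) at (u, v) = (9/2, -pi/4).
E = 1;  F = 0;  G = 145/4

Partials: r_u = (cos(v), sin(v), 0), r_v = (-u*sin(v), u*cos(v), 4). As functions of (u, v):
  E = r_u · r_u = 1,
  F = r_u · r_v = 0,
  G = r_v · r_v = u^2 + 16.
Evaluating at (u, v) = (9/2, -pi/4): E = 1, F = 0, G = 145/4.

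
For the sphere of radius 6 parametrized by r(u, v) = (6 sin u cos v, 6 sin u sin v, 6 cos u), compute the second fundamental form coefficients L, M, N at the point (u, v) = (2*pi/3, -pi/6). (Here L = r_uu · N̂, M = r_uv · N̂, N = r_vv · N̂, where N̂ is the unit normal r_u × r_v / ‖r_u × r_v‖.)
L = -6;  M = 0;  N = -9/2

Compute the unit normal N̂(u, v) = (sin(u)^2*cos(v)/Abs(sin(u)), sin(u)^2*sin(v)/Abs(sin(u)), sin(2*u)/(2*Abs(sin(u)))), and the second partials r_uu, r_uv, r_vv. Take dot products:
  L(u, v) = r_uu · N̂ = -6*sin(u)/Abs(sin(u)),
  M(u, v) = r_uv · N̂ = 0,
  N(u, v) = r_vv · N̂ = -6*sin(u)^3/Abs(sin(u)).
Evaluating at (u, v) = (2*pi/3, -pi/6):
  L = -6, M = 0, N = -9/2.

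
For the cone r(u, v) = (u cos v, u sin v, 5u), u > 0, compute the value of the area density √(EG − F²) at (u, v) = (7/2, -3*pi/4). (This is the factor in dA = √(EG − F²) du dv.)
√(EG − F²)|_{(7/2, -3*pi/4)} = 7*sqrt(26)/2

E = 26, F = 0, G = u^2, so EG − F² = 26*u^2. Taking the positive square root: √(EG − F²) = sqrt(26)*Abs(u). At (u, v) = (7/2, -3*pi/4): 7*sqrt(26)/2.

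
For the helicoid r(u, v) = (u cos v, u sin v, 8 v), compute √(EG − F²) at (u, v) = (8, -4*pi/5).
√(EG − F²)|_{(8, -4*pi/5)} = 8*sqrt(2)

E = 1, F = 0, G = u^2 + 64; EG − F² = u^2 + 64; √(EG − F²) = sqrt(u^2 + 64). At the given point: 8*sqrt(2).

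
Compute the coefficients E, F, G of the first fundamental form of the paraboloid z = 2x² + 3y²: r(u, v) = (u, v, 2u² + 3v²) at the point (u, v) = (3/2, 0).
E = 37;  F = 0;  G = 1

Partials: r_u = (1, 0, 4*u), r_v = (0, 1, 6*v). As functions of (u, v):
  E = r_u · r_u = 16*u^2 + 1,
  F = r_u · r_v = 24*u*v,
  G = r_v · r_v = 36*v^2 + 1.
Evaluating at (u, v) = (3/2, 0): E = 37, F = 0, G = 1.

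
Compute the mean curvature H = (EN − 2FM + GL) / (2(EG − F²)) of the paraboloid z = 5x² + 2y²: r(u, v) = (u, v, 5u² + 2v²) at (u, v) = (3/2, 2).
H = 777*sqrt(290)/84100

With E = 100*u^2 + 1, F = 40*u*v, G = 16*v^2 + 1, L = 10/sqrt(100*u^2 + 16*v^2 + 1), M = 0, N = 4/sqrt(100*u^2 + 16*v^2 + 1), assemble
  H = (EN − 2FM + GL) / (2(EG − F²)) = (200*u^2 + 80*v^2 + 7)/(100*u^2 + 16*v^2 + 1)^(3/2).
At (u, v) = (3/2, 2): H = 777*sqrt(290)/84100.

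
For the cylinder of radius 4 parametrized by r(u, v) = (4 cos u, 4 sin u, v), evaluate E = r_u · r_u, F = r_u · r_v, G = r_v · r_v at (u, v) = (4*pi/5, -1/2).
E = 16;  F = 0;  G = 1

Partials: r_u = (-4*sin(u), 4*cos(u), 0), r_v = (0, 0, 1). As functions of (u, v):
  E = r_u · r_u = 16,
  F = r_u · r_v = 0,
  G = r_v · r_v = 1.
Evaluating at (u, v) = (4*pi/5, -1/2): E = 16, F = 0, G = 1.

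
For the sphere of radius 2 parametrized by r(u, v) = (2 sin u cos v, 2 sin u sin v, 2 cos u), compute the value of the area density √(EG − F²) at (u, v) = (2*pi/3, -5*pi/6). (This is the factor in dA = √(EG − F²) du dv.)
√(EG − F²)|_{(2*pi/3, -5*pi/6)} = 2*sqrt(3)

E = 4, F = 0, G = 4*sin(u)^2, so EG − F² = 16*sin(u)^2. Taking the positive square root: √(EG − F²) = 4*Abs(sin(u)). At (u, v) = (2*pi/3, -5*pi/6): 2*sqrt(3).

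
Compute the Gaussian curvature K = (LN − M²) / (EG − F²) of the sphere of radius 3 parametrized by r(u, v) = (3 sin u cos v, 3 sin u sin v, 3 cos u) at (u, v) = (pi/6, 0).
K = 1/9

Coefficients of the first fundamental form: E = 9, F = 0, G = 9*sin(u)^2.
Coefficients of the second fundamental form: L = -3*sin(u)/Abs(sin(u)), M = 0, N = -3*sin(u)^3/Abs(sin(u)).
Assemble K = (LN − M²)/(EG − F²) = 1/9. At (u, v) = (pi/6, 0): K = 1/9.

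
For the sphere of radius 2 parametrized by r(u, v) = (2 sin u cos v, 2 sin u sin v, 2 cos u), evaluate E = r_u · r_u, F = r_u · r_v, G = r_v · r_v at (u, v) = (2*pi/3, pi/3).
E = 4;  F = 0;  G = 3

Partials: r_u = (2*cos(u)*cos(v), 2*sin(v)*cos(u), -2*sin(u)), r_v = (-2*sin(u)*sin(v), 2*sin(u)*cos(v), 0). As functions of (u, v):
  E = r_u · r_u = 4,
  F = r_u · r_v = 0,
  G = r_v · r_v = 4*sin(u)^2.
Evaluating at (u, v) = (2*pi/3, pi/3): E = 4, F = 0, G = 3.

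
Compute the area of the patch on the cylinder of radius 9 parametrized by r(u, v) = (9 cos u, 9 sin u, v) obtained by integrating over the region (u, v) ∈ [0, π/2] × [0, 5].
Area = 45*pi/2

Area = ∫∫ √(EG − F²) du dv with √(EG − F²) = 9. Integrating over [0, π/2] × [0, 5] gives 45*pi/2.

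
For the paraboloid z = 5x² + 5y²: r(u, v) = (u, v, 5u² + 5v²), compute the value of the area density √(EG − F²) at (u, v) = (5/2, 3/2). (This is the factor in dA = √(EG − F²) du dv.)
√(EG − F²)|_{(5/2, 3/2)} = sqrt(851)

E = 100*u^2 + 1, F = 100*u*v, G = 100*v^2 + 1, so EG − F² = 100*u^2 + 100*v^2 + 1. Taking the positive square root: √(EG − F²) = sqrt(100*u^2 + 100*v^2 + 1). At (u, v) = (5/2, 3/2): sqrt(851).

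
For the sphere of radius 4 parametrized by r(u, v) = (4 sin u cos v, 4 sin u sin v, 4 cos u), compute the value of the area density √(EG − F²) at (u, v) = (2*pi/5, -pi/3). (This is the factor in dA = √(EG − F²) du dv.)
√(EG − F²)|_{(2*pi/5, -pi/3)} = 4*sqrt(2*sqrt(5) + 10)

E = 16, F = 0, G = 16*sin(u)^2, so EG − F² = 256*sin(u)^2. Taking the positive square root: √(EG − F²) = 16*Abs(sin(u)). At (u, v) = (2*pi/5, -pi/3): 4*sqrt(2*sqrt(5) + 10).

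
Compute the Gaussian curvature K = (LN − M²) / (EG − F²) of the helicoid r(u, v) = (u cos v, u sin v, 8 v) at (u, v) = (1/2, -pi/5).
K = -1024/66049

Coefficients of the first fundamental form: E = 1, F = 0, G = u^2 + 64.
Coefficients of the second fundamental form: L = 0, M = -8/sqrt(u^2 + 64), N = 0.
Assemble K = (LN − M²)/(EG − F²) = -64/(u^2 + 64)^2. At (u, v) = (1/2, -pi/5): K = -1024/66049.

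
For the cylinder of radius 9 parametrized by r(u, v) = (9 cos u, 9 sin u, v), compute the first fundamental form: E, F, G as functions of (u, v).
E = 81;  F = 0;  G = 1

Compute partials: r_u = (-9*sin(u), 9*cos(u), 0), r_v = (0, 0, 1). Then
  E = r_u · r_u = 81,
  F = r_u · r_v = 0,
  G = r_v · r_v = 1.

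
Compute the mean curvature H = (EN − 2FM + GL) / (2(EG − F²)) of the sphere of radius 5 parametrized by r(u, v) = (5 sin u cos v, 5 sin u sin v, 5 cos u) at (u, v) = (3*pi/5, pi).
H = -1/5

With E = 25, F = 0, G = 25*sin(u)^2, L = -5*sin(u)/Abs(sin(u)), M = 0, N = -5*sin(u)^3/Abs(sin(u)), assemble
  H = (EN − 2FM + GL) / (2(EG − F²)) = -sin(u)/(5*Abs(sin(u))).
At (u, v) = (3*pi/5, pi): H = -1/5.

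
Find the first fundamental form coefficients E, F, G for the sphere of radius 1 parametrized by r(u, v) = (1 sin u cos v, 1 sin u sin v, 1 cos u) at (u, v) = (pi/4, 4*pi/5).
E = 1;  F = 0;  G = 1/2

Partials: r_u = (cos(u)*cos(v), sin(v)*cos(u), -sin(u)), r_v = (-sin(u)*sin(v), sin(u)*cos(v), 0). As functions of (u, v):
  E = r_u · r_u = 1,
  F = r_u · r_v = 0,
  G = r_v · r_v = sin(u)^2.
Evaluating at (u, v) = (pi/4, 4*pi/5): E = 1, F = 0, G = 1/2.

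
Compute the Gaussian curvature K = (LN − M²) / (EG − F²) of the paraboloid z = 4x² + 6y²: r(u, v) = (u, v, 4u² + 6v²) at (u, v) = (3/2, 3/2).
K = 96/219961

Coefficients of the first fundamental form: E = 64*u^2 + 1, F = 96*u*v, G = 144*v^2 + 1.
Coefficients of the second fundamental form: L = 8/sqrt(64*u^2 + 144*v^2 + 1), M = 0, N = 12/sqrt(64*u^2 + 144*v^2 + 1).
Assemble K = (LN − M²)/(EG − F²) = 96/(4096*u^4 + 18432*u^2*v^2 + 128*u^2 + 20736*v^4 + 288*v^2 + 1). At (u, v) = (3/2, 3/2): K = 96/219961.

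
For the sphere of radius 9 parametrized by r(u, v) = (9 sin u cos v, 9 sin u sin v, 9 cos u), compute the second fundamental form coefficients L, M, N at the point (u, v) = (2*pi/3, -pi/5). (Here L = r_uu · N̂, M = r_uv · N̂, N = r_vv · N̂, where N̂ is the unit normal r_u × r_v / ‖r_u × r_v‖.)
L = -9;  M = 0;  N = -27/4

Compute the unit normal N̂(u, v) = (sin(u)^2*cos(v)/Abs(sin(u)), sin(u)^2*sin(v)/Abs(sin(u)), sin(2*u)/(2*Abs(sin(u)))), and the second partials r_uu, r_uv, r_vv. Take dot products:
  L(u, v) = r_uu · N̂ = -9*sin(u)/Abs(sin(u)),
  M(u, v) = r_uv · N̂ = 0,
  N(u, v) = r_vv · N̂ = -9*sin(u)^3/Abs(sin(u)).
Evaluating at (u, v) = (2*pi/3, -pi/5):
  L = -9, M = 0, N = -27/4.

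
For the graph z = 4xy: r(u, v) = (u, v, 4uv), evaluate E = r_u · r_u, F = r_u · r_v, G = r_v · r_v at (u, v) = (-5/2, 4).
E = 257;  F = -160;  G = 101

Partials: r_u = (1, 0, 4*v), r_v = (0, 1, 4*u). As functions of (u, v):
  E = r_u · r_u = 16*v^2 + 1,
  F = r_u · r_v = 16*u*v,
  G = r_v · r_v = 16*u^2 + 1.
Evaluating at (u, v) = (-5/2, 4): E = 257, F = -160, G = 101.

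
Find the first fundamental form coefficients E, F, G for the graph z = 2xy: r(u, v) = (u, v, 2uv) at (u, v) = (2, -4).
E = 65;  F = -32;  G = 17

Partials: r_u = (1, 0, 2*v), r_v = (0, 1, 2*u). As functions of (u, v):
  E = r_u · r_u = 4*v^2 + 1,
  F = r_u · r_v = 4*u*v,
  G = r_v · r_v = 4*u^2 + 1.
Evaluating at (u, v) = (2, -4): E = 65, F = -32, G = 17.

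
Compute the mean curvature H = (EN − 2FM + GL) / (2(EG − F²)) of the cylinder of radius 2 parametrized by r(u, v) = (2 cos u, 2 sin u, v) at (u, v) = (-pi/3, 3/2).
H = -1/4

With E = 4, F = 0, G = 1, L = -2, M = 0, N = 0, assemble
  H = (EN − 2FM + GL) / (2(EG − F²)) = -1/4.
At (u, v) = (-pi/3, 3/2): H = -1/4.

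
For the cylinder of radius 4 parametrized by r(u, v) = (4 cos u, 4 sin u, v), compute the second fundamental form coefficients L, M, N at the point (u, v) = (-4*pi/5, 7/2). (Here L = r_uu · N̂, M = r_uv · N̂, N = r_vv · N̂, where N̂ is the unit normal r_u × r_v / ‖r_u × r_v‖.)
L = -4;  M = 0;  N = 0

Compute the unit normal N̂(u, v) = (cos(u), sin(u), 0), and the second partials r_uu, r_uv, r_vv. Take dot products:
  L(u, v) = r_uu · N̂ = -4,
  M(u, v) = r_uv · N̂ = 0,
  N(u, v) = r_vv · N̂ = 0.
Evaluating at (u, v) = (-4*pi/5, 7/2):
  L = -4, M = 0, N = 0.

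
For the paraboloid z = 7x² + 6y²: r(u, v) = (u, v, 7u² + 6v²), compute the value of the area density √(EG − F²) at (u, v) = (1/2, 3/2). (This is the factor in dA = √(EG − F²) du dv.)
√(EG − F²)|_{(1/2, 3/2)} = sqrt(374)

E = 196*u^2 + 1, F = 168*u*v, G = 144*v^2 + 1, so EG − F² = 196*u^2 + 144*v^2 + 1. Taking the positive square root: √(EG − F²) = sqrt(196*u^2 + 144*v^2 + 1). At (u, v) = (1/2, 3/2): sqrt(374).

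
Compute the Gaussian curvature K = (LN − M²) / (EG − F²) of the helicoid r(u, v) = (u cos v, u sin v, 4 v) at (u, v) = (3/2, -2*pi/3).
K = -256/5329

Coefficients of the first fundamental form: E = 1, F = 0, G = u^2 + 16.
Coefficients of the second fundamental form: L = 0, M = -4/sqrt(u^2 + 16), N = 0.
Assemble K = (LN − M²)/(EG − F²) = -16/(u^2 + 16)^2. At (u, v) = (3/2, -2*pi/3): K = -256/5329.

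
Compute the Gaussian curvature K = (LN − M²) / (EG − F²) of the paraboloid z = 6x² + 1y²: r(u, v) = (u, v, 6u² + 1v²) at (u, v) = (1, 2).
K = 24/25921

Coefficients of the first fundamental form: E = 144*u^2 + 1, F = 24*u*v, G = 4*v^2 + 1.
Coefficients of the second fundamental form: L = 12/sqrt(144*u^2 + 4*v^2 + 1), M = 0, N = 2/sqrt(144*u^2 + 4*v^2 + 1).
Assemble K = (LN − M²)/(EG − F²) = 24/(20736*u^4 + 1152*u^2*v^2 + 288*u^2 + 16*v^4 + 8*v^2 + 1). At (u, v) = (1, 2): K = 24/25921.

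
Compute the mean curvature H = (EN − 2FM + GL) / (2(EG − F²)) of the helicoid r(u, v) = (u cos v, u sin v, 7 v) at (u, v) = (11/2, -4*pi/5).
H = 0

With E = 1, F = 0, G = u^2 + 49, L = 0, M = -7/sqrt(u^2 + 49), N = 0, assemble
  H = (EN − 2FM + GL) / (2(EG − F²)) = 0.
At (u, v) = (11/2, -4*pi/5): H = 0.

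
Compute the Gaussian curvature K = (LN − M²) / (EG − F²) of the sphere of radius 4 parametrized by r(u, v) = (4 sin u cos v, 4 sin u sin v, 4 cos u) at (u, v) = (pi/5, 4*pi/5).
K = 1/16

Coefficients of the first fundamental form: E = 16, F = 0, G = 16*sin(u)^2.
Coefficients of the second fundamental form: L = -4*sin(u)/Abs(sin(u)), M = 0, N = -4*sin(u)^3/Abs(sin(u)).
Assemble K = (LN − M²)/(EG − F²) = 1/16. At (u, v) = (pi/5, 4*pi/5): K = 1/16.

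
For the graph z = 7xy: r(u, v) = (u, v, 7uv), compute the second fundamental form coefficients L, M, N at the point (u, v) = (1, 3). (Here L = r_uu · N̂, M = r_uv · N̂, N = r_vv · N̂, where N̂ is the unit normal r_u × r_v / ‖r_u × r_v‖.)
L = 0;  M = 7*sqrt(491)/491;  N = 0

Compute the unit normal N̂(u, v) = (-7*v/sqrt(49*u^2 + 49*v^2 + 1), -7*u/sqrt(49*u^2 + 49*v^2 + 1), 1/sqrt(49*u^2 + 49*v^2 + 1)), and the second partials r_uu, r_uv, r_vv. Take dot products:
  L(u, v) = r_uu · N̂ = 0,
  M(u, v) = r_uv · N̂ = 7/sqrt(49*u^2 + 49*v^2 + 1),
  N(u, v) = r_vv · N̂ = 0.
Evaluating at (u, v) = (1, 3):
  L = 0, M = 7*sqrt(491)/491, N = 0.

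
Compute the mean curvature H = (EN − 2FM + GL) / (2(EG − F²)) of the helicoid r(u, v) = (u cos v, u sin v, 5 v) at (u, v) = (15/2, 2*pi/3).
H = 0

With E = 1, F = 0, G = u^2 + 25, L = 0, M = -5/sqrt(u^2 + 25), N = 0, assemble
  H = (EN − 2FM + GL) / (2(EG − F²)) = 0.
At (u, v) = (15/2, 2*pi/3): H = 0.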